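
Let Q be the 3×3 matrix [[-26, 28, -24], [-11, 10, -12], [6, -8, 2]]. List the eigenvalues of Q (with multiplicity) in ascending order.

-6, -4, -4

Characteristic polynomial: p(λ) = λ^3 + 14λ^2 + 64λ + 96 = (λ + 4)^2(λ + 6).
Roots (with multiplicity): -6, -4, -4.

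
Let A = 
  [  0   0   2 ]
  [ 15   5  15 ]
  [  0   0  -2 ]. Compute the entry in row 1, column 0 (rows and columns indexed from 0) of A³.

375

Characteristic polynomial: s^3 - 3s^2 - 10s = s(s - 5)(s + 2), so the eigenvalues are -2, 0, 5.
s=0: eigenvector (1, -3, 0).
s=5: eigenvector (0, 1, 0).
s=-2: eigenvector (-1, 0, 1).
P = [[1, 0, -1], [-3, 1, 0], [0, 0, 1]], D = diag(0, 5, -2), P⁻¹ = [[1, 0, 1], [3, 1, 3], [0, 0, 1]].
A³ = P·diag(0, 125, -8)·P⁻¹ = [[0, 0, 8], [375, 125, 375], [0, 0, -8]].
The requested entry is 375.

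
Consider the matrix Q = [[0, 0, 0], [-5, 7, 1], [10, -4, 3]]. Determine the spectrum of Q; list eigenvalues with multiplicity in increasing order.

Characteristic polynomial: p(λ) = λ^3 - 10λ^2 + 25λ = λ(λ - 5)^2.
Roots (with multiplicity): 0, 5, 5.

0, 5, 5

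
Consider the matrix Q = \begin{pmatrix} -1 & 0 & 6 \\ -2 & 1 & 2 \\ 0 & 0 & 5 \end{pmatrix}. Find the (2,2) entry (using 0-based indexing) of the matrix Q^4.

625

Characteristic polynomial: s^3 - 5s^2 - s + 5 = (s - 5)(s - 1)(s + 1), so the eigenvalues are -1, 1, 5.
s=-1: eigenvector (1, 1, 0).
s=5: eigenvector (1, 0, 1).
s=1: eigenvector (0, 1, 0).
P = [[1, 1, 0], [1, 0, 1], [0, 1, 0]], D = diag(-1, 5, 1), P⁻¹ = [[1, 0, -1], [0, 0, 1], [-1, 1, 1]].
Q⁴ = P·diag(1, 625, 1)·P⁻¹ = [[1, 0, 624], [0, 1, 0], [0, 0, 625]].
The requested entry is 625.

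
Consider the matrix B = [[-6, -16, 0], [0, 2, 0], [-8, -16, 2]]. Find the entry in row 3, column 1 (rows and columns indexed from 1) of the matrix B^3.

-224

Characteristic polynomial: r^3 + 2r^2 - 20r + 24 = (r - 2)^2(r + 6), so the eigenvalues are -6, 2, 2.
r=-6: eigenvector (1, 0, 1).
r=2: eigenvector (-2, 1, -2).
r=2: eigenvector (0, 0, 1).
P = [[1, -2, 0], [0, 1, 0], [1, -2, 1]], D = diag(-6, 2, 2), P⁻¹ = [[1, 2, 0], [0, 1, 0], [-1, 0, 1]].
B³ = P·diag(-216, 8, 8)·P⁻¹ = [[-216, -448, 0], [0, 8, 0], [-224, -448, 8]].
The requested entry is -224.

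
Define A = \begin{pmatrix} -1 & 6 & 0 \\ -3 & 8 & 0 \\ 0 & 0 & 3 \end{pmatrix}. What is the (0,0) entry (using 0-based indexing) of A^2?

Characteristic polynomial: t^3 - 10t^2 + 31t - 30 = (t - 5)(t - 3)(t - 2), so the eigenvalues are 2, 3, 5.
t=5: eigenvector (1, 1, 0).
t=2: eigenvector (-2, -1, 0).
t=3: eigenvector (0, 0, 1).
P = [[1, -2, 0], [1, -1, 0], [0, 0, 1]], D = diag(5, 2, 3), P⁻¹ = [[-1, 2, 0], [-1, 1, 0], [0, 0, 1]].
A² = P·diag(25, 4, 9)·P⁻¹ = [[-17, 42, 0], [-21, 46, 0], [0, 0, 9]].
The requested entry is -17.

-17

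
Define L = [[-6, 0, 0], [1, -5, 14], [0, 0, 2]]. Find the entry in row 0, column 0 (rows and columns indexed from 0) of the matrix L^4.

1296

Characteristic polynomial: r^3 + 9r^2 + 8r - 60 = (r - 2)(r + 5)(r + 6), so the eigenvalues are -6, -5, 2.
r=-5: eigenvector (0, 1, 0).
r=-6: eigenvector (-1, 1, 0).
r=2: eigenvector (0, 2, 1).
P = [[0, -1, 0], [1, 1, 2], [0, 0, 1]], D = diag(-5, -6, 2), P⁻¹ = [[1, 1, -2], [-1, 0, 0], [0, 0, 1]].
L⁴ = P·diag(625, 1296, 16)·P⁻¹ = [[1296, 0, 0], [-671, 625, -1218], [0, 0, 16]].
The requested entry is 1296.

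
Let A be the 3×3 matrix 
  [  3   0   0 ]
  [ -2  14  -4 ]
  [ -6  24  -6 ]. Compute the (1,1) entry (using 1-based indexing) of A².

9

Characteristic polynomial: t^3 - 11t^2 + 36t - 36 = (t - 6)(t - 3)(t - 2), so the eigenvalues are 2, 3, 6.
t=3: eigenvector (1, -2, -6).
t=6: eigenvector (0, 1, 2).
t=2: eigenvector (0, 1, 3).
P = [[1, 0, 0], [-2, 1, 1], [-6, 2, 3]], D = diag(3, 6, 2), P⁻¹ = [[1, 0, 0], [0, 3, -1], [2, -2, 1]].
A² = P·diag(9, 36, 4)·P⁻¹ = [[9, 0, 0], [-10, 100, -32], [-30, 192, -60]].
The requested entry is 9.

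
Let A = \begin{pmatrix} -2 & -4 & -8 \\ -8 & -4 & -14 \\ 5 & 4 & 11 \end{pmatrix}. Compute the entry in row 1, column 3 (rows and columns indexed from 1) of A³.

Characteristic polynomial: μ^3 - 5μ^2 + 6μ = μ(μ - 3)(μ - 2), so the eigenvalues are 0, 2, 3.
μ=2: eigenvector (1, 1, -1).
μ=0: eigenvector (2, 3, -2).
μ=3: eigenvector (0, -2, 1).
P = [[1, 2, 0], [1, 3, -2], [-1, -2, 1]], D = diag(2, 0, 3), P⁻¹ = [[-1, -2, -4], [1, 1, 2], [1, 0, 1]].
A³ = P·diag(8, 0, 27)·P⁻¹ = [[-8, -16, -32], [-62, -16, -86], [35, 16, 59]].
The requested entry is -32.

-32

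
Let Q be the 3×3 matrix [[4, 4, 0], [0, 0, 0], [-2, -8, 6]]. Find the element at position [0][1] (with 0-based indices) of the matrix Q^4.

Characteristic polynomial: λ^3 - 10λ^2 + 24λ = λ(λ - 6)(λ - 4), so the eigenvalues are 0, 4, 6.
λ=6: eigenvector (0, 0, -1).
λ=0: eigenvector (-1, 1, 1).
λ=4: eigenvector (1, 0, 1).
P = [[0, -1, 1], [0, 1, 0], [-1, 1, 1]], D = diag(6, 0, 4), P⁻¹ = [[1, 2, -1], [0, 1, 0], [1, 1, 0]].
Q⁴ = P·diag(1296, 0, 256)·P⁻¹ = [[256, 256, 0], [0, 0, 0], [-1040, -2336, 1296]].
The requested entry is 256.

256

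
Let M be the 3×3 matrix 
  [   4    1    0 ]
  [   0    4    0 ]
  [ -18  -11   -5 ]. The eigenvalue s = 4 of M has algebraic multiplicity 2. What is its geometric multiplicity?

M − 4I = [[0, 1, 0], [0, 0, 0], [-18, -11, -9]].
This matrix has rank 2, so its null space has dimension 3 − 2 = 1.

1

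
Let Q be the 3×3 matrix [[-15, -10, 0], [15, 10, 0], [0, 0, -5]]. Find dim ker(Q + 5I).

Q + 5I = [[-10, -10, 0], [15, 15, 0], [0, 0, 0]].
This matrix has rank 1, so its null space has dimension 3 − 1 = 2.

2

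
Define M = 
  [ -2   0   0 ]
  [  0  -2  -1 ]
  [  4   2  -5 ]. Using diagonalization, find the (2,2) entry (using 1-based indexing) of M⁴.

-94

Characteristic polynomial: s^3 + 9s^2 + 26s + 24 = (s + 2)(s + 3)(s + 4), so the eigenvalues are -4, -3, -2.
s=-4: eigenvector (0, -1, -2).
s=-2: eigenvector (1, -2, 0).
s=-3: eigenvector (0, 1, 1).
P = [[0, 1, 0], [-1, -2, 1], [-2, 0, 1]], D = diag(-4, -2, -3), P⁻¹ = [[2, 1, -1], [1, 0, 0], [4, 2, -1]].
M⁴ = P·diag(256, 16, 81)·P⁻¹ = [[16, 0, 0], [-220, -94, 175], [-700, -350, 431]].
The requested entry is -94.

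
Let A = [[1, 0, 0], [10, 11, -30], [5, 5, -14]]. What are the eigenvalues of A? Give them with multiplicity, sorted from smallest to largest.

-4, 1, 1

Characteristic polynomial: p(s) = s^3 + 2s^2 - 7s + 4 = (s - 1)^2(s + 4).
Roots (with multiplicity): -4, 1, 1.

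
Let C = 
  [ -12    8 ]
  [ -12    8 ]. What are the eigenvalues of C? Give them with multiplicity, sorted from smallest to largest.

Characteristic polynomial: p(μ) = μ^2 + 4μ = μ(μ + 4).
Roots (with multiplicity): -4, 0.

-4, 0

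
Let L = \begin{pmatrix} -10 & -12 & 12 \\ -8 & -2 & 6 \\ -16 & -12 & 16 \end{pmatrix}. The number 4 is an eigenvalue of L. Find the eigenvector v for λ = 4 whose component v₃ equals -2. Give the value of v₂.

L − 4I = [[-14, -12, 12], [-8, -6, 6], [-16, -12, 12]].
Solving (L − 4I)v = 0 gives the eigenspace spanned by (0, -2, -2).
With v₃ = -2, v = (0, -2, -2), so v₂ = -2.

-2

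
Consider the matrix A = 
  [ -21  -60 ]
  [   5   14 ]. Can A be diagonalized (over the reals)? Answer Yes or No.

Characteristic polynomial: p(t) = t^2 + 7t + 6 = (t + 1)(t + 6).
All 2 eigenvalues are distinct, so A is diagonalizable.

Yes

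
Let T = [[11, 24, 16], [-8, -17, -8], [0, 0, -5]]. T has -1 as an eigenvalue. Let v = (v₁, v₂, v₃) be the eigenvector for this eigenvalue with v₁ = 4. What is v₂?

-2

T + 1I = [[12, 24, 16], [-8, -16, -8], [0, 0, -4]].
Solving (T + 1I)v = 0 gives the eigenspace spanned by (4, -2, 0).
With v₁ = 4, v = (4, -2, 0), so v₂ = -2.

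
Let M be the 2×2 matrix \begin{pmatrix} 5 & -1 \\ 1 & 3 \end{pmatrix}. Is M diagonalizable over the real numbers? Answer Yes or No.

No

Characteristic polynomial: p(λ) = λ^2 - 8λ + 16 = (λ - 4)^2.
λ = 4 has algebraic multiplicity 2; rank(M − 4I) = 1, so geometric multiplicity = 1.
Geometric multiplicity < algebraic multiplicity, so M is not diagonalizable.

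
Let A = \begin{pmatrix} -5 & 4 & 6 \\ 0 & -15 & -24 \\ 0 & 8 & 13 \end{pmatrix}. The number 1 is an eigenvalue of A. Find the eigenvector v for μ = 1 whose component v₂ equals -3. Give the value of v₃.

A − 1I = [[-6, 4, 6], [0, -16, -24], [0, 8, 12]].
Solving (A − 1I)v = 0 gives the eigenspace spanned by (0, -3, 2).
With v₂ = -3, v = (0, -3, 2), so v₃ = 2.

2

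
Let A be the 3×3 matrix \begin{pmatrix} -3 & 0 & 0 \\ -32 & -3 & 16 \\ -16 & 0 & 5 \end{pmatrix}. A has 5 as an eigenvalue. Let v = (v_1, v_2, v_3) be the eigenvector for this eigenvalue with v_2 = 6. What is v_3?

A − 5I = [[-8, 0, 0], [-32, -8, 16], [-16, 0, 0]].
Solving (A − 5I)v = 0 gives the eigenspace spanned by (0, 6, 3).
With v_2 = 6, v = (0, 6, 3), so v_3 = 3.

3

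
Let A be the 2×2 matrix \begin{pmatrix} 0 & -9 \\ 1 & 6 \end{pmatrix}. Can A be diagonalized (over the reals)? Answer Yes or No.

Characteristic polynomial: p(μ) = μ^2 - 6μ + 9 = (μ - 3)^2.
μ = 3 has algebraic multiplicity 2; rank(A − 3I) = 1, so geometric multiplicity = 1.
Geometric multiplicity < algebraic multiplicity, so A is not diagonalizable.

No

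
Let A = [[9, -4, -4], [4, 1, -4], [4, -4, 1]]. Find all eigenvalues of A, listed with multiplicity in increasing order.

1, 5, 5

Characteristic polynomial: p(t) = t^3 - 11t^2 + 35t - 25 = (t - 5)^2(t - 1).
Roots (with multiplicity): 1, 5, 5.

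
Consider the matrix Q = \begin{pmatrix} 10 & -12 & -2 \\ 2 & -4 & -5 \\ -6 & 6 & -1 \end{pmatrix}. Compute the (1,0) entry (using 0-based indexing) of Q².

Characteristic polynomial: r^3 - 5r^2 - 4r + 20 = (r - 5)(r - 2)(r + 2), so the eigenvalues are -2, 2, 5.
r=-2: eigenvector (1, 1, 0).
r=2: eigenvector (4, 3, -2).
r=5: eigenvector (-2, -1, 1).
P = [[1, 4, -2], [1, 3, -1], [0, -2, 1]], D = diag(-2, 2, 5), P⁻¹ = [[1, 0, 2], [-1, 1, -1], [-2, 2, -1]].
Q² = P·diag(4, 4, 25)·P⁻¹ = [[88, -84, 42], [42, -38, 21], [-42, 42, -17]].
The requested entry is 42.

42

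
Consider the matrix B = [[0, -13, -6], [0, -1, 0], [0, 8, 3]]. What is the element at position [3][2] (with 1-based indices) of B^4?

160

Characteristic polynomial: μ^3 - 2μ^2 - 3μ = μ(μ - 3)(μ + 1), so the eigenvalues are -1, 0, 3.
μ=0: eigenvector (1, 0, 0).
μ=-1: eigenvector (1, 1, -2).
μ=3: eigenvector (-2, 0, 1).
P = [[1, 1, -2], [0, 1, 0], [0, -2, 1]], D = diag(0, -1, 3), P⁻¹ = [[1, 3, 2], [0, 1, 0], [0, 2, 1]].
B⁴ = P·diag(0, 1, 81)·P⁻¹ = [[0, -323, -162], [0, 1, 0], [0, 160, 81]].
The requested entry is 160.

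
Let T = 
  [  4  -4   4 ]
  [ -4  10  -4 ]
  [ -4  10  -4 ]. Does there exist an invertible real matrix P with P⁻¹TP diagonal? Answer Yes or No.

Yes

Characteristic polynomial: p(r) = r^3 - 10r^2 + 24r = r(r - 6)(r - 4).
All 3 eigenvalues are distinct, so T is diagonalizable.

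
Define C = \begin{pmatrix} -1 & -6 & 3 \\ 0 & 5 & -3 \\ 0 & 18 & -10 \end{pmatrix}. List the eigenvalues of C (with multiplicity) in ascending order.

-4, -1, -1

Characteristic polynomial: p(t) = t^3 + 6t^2 + 9t + 4 = (t + 1)^2(t + 4).
Roots (with multiplicity): -4, -1, -1.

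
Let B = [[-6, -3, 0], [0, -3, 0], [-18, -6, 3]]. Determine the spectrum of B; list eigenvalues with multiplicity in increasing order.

-6, -3, 3

Characteristic polynomial: p(r) = r^3 + 6r^2 - 9r - 54 = (r - 3)(r + 3)(r + 6).
Roots (with multiplicity): -6, -3, 3.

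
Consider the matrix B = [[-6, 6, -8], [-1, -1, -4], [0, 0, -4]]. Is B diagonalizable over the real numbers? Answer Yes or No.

Characteristic polynomial: p(s) = s^3 + 11s^2 + 40s + 48 = (s + 3)(s + 4)^2.
s = -4 has algebraic multiplicity 2; rank(B + 4I) = 1, so geometric multiplicity = 2.
Every eigenvalue has geometric = algebraic multiplicity, so B is diagonalizable.

Yes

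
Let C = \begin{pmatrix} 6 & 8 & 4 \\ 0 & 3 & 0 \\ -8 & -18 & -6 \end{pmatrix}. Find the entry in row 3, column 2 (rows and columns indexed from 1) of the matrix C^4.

-130

Characteristic polynomial: s^3 - 3s^2 - 4s + 12 = (s - 3)(s - 2)(s + 2), so the eigenvalues are -2, 2, 3.
s=-2: eigenvector (1, 0, -2).
s=3: eigenvector (0, 1, -2).
s=2: eigenvector (1, 0, -1).
P = [[1, 0, 1], [0, 1, 0], [-2, -2, -1]], D = diag(-2, 3, 2), P⁻¹ = [[-1, -2, -1], [0, 1, 0], [2, 2, 1]].
C⁴ = P·diag(16, 81, 16)·P⁻¹ = [[16, 0, 0], [0, 81, 0], [0, -130, 16]].
The requested entry is -130.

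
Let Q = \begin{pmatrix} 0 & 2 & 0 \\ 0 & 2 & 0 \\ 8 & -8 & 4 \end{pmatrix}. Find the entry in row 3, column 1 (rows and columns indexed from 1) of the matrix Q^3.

128

Characteristic polynomial: t^3 - 6t^2 + 8t = t(t - 4)(t - 2), so the eigenvalues are 0, 2, 4.
t=0: eigenvector (1, 0, -2).
t=2: eigenvector (1, 1, 0).
t=4: eigenvector (0, 0, 1).
P = [[1, 1, 0], [0, 1, 0], [-2, 0, 1]], D = diag(0, 2, 4), P⁻¹ = [[1, -1, 0], [0, 1, 0], [2, -2, 1]].
Q³ = P·diag(0, 8, 64)·P⁻¹ = [[0, 8, 0], [0, 8, 0], [128, -128, 64]].
The requested entry is 128.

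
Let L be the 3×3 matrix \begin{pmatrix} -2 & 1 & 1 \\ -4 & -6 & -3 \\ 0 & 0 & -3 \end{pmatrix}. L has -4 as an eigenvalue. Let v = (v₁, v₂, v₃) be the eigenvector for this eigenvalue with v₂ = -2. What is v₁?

1

L + 4I = [[2, 1, 1], [-4, -2, -3], [0, 0, 1]].
Solving (L + 4I)v = 0 gives the eigenspace spanned by (1, -2, 0).
With v₂ = -2, v = (1, -2, 0), so v₁ = 1.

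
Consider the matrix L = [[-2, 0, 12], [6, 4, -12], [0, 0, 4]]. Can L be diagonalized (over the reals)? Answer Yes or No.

Yes

Characteristic polynomial: p(t) = t^3 - 6t^2 + 32 = (t - 4)^2(t + 2).
t = 4 has algebraic multiplicity 2; rank(L − 4I) = 1, so geometric multiplicity = 2.
Every eigenvalue has geometric = algebraic multiplicity, so L is diagonalizable.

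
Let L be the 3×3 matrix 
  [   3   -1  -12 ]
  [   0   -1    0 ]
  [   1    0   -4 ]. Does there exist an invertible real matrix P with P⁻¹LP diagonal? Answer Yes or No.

No

Characteristic polynomial: p(t) = t^3 + 2t^2 + t = t(t + 1)^2.
t = -1 has algebraic multiplicity 2; rank(L + 1I) = 2, so geometric multiplicity = 1.
Geometric multiplicity < algebraic multiplicity, so L is not diagonalizable.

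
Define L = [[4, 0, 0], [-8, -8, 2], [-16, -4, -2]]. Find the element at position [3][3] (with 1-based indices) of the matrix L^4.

Characteristic polynomial: s^3 + 6s^2 - 16s - 96 = (s - 4)(s + 4)(s + 6), so the eigenvalues are -6, -4, 4.
s=-6: eigenvector (0, 1, 1).
s=-4: eigenvector (0, -1, -2).
s=4: eigenvector (1, -1, -2).
P = [[0, 0, 1], [1, -1, -1], [1, -2, -2]], D = diag(-6, -4, 4), P⁻¹ = [[0, 2, -1], [-1, 1, -1], [1, 0, 0]].
L⁴ = P·diag(1296, 256, 256)·P⁻¹ = [[256, 0, 0], [0, 2336, -1040], [0, 2080, -784]].
The requested entry is -784.

-784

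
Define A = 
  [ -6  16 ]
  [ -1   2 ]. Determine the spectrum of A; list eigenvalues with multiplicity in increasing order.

Characteristic polynomial: p(t) = t^2 + 4t + 4 = (t + 2)^2.
Roots (with multiplicity): -2, -2.

-2, -2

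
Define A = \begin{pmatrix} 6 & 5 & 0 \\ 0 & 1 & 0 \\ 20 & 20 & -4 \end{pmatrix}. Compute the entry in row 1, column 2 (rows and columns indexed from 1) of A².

Characteristic polynomial: t^3 - 3t^2 - 22t + 24 = (t - 6)(t - 1)(t + 4), so the eigenvalues are -4, 1, 6.
t=6: eigenvector (1, 0, 2).
t=1: eigenvector (-1, 1, 0).
t=-4: eigenvector (0, 0, 1).
P = [[1, -1, 0], [0, 1, 0], [2, 0, 1]], D = diag(6, 1, -4), P⁻¹ = [[1, 1, 0], [0, 1, 0], [-2, -2, 1]].
A² = P·diag(36, 1, 16)·P⁻¹ = [[36, 35, 0], [0, 1, 0], [40, 40, 16]].
The requested entry is 35.

35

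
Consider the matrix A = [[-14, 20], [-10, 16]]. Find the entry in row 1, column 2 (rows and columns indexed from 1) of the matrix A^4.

2080

Characteristic polynomial: λ^2 - 2λ - 24 = (λ - 6)(λ + 4), so the eigenvalues are -4, 6.
λ=6: eigenvector (1, 1).
λ=-4: eigenvector (-2, -1).
P = [[1, -2], [1, -1]], D = diag(6, -4), P⁻¹ = [[-1, 2], [-1, 1]].
A⁴ = P·diag(1296, 256)·P⁻¹ = [[-784, 2080], [-1040, 2336]].
The requested entry is 2080.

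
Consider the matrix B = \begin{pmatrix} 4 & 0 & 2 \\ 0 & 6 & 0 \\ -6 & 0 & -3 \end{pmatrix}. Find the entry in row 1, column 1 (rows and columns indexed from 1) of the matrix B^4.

Characteristic polynomial: s^3 - 7s^2 + 6s = s(s - 6)(s - 1), so the eigenvalues are 0, 1, 6.
s=0: eigenvector (1, 0, -2).
s=6: eigenvector (0, 1, 0).
s=1: eigenvector (2, 0, -3).
P = [[1, 0, 2], [0, 1, 0], [-2, 0, -3]], D = diag(0, 6, 1), P⁻¹ = [[-3, 0, -2], [0, 1, 0], [2, 0, 1]].
B⁴ = P·diag(0, 1296, 1)·P⁻¹ = [[4, 0, 2], [0, 1296, 0], [-6, 0, -3]].
The requested entry is 4.

4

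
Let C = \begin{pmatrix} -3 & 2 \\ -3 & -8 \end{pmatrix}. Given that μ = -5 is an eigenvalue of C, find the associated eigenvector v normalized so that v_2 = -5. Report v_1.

5

C + 5I = [[2, 2], [-3, -3]].
Solving (C + 5I)v = 0 gives the eigenspace spanned by (5, -5).
With v_2 = -5, v = (5, -5), so v_1 = 5.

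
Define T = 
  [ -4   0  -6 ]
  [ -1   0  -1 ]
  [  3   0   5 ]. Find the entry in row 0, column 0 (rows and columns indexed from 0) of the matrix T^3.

-10

Characteristic polynomial: s^3 - s^2 - 2s = s(s - 2)(s + 1), so the eigenvalues are -1, 0, 2.
s=-1: eigenvector (2, 1, -1).
s=0: eigenvector (0, 1, 0).
s=2: eigenvector (1, 0, -1).
P = [[2, 0, 1], [1, 1, 0], [-1, 0, -1]], D = diag(-1, 0, 2), P⁻¹ = [[1, 0, 1], [-1, 1, -1], [-1, 0, -2]].
T³ = P·diag(-1, 0, 8)·P⁻¹ = [[-10, 0, -18], [-1, 0, -1], [9, 0, 17]].
The requested entry is -10.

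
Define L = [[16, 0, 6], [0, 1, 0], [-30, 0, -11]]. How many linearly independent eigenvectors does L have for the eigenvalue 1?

L − 1I = [[15, 0, 6], [0, 0, 0], [-30, 0, -12]].
This matrix has rank 1, so its null space has dimension 3 − 1 = 2.

2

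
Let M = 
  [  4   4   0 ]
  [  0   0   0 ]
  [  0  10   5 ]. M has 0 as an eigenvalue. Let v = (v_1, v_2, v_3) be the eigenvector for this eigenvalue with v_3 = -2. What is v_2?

1

M = [[4, 4, 0], [0, 0, 0], [0, 10, 5]].
Solving (M)v = 0 gives the eigenspace spanned by (-1, 1, -2).
With v_3 = -2, v = (-1, 1, -2), so v_2 = 1.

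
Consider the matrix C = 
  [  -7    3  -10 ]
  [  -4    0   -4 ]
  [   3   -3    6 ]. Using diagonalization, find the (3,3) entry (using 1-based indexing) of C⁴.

Characteristic polynomial: t^3 + t^2 - 12t = t(t - 3)(t + 4), so the eigenvalues are -4, 0, 3.
t=0: eigenvector (1, -1, -1).
t=-4: eigenvector (1, 1, 0).
t=3: eigenvector (-1, 0, 1).
P = [[1, 1, -1], [-1, 1, 0], [-1, 0, 1]], D = diag(0, -4, 3), P⁻¹ = [[1, -1, 1], [1, 0, 1], [1, -1, 2]].
C⁴ = P·diag(0, 256, 81)·P⁻¹ = [[175, 81, 94], [256, 0, 256], [81, -81, 162]].
The requested entry is 162.

162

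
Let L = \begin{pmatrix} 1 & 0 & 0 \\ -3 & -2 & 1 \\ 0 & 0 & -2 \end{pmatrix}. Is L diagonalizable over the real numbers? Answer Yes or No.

Characteristic polynomial: p(μ) = μ^3 + 3μ^2 - 4 = (μ - 1)(μ + 2)^2.
μ = -2 has algebraic multiplicity 2; rank(L + 2I) = 2, so geometric multiplicity = 1.
Geometric multiplicity < algebraic multiplicity, so L is not diagonalizable.

No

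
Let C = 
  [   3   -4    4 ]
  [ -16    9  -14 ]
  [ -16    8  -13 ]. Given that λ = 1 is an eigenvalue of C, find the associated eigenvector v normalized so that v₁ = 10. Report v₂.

C − 1I = [[2, -4, 4], [-16, 8, -14], [-16, 8, -14]].
Solving (C − 1I)v = 0 gives the eigenspace spanned by (10, -15, -20).
With v₁ = 10, v = (10, -15, -20), so v₂ = -15.

-15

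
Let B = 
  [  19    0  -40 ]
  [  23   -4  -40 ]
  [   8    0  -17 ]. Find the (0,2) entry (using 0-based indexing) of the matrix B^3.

-280

Characteristic polynomial: μ^3 + 2μ^2 - 11μ - 12 = (μ - 3)(μ + 1)(μ + 4), so the eigenvalues are -4, -1, 3.
μ=3: eigenvector (5, 5, 2).
μ=-4: eigenvector (0, 1, 0).
μ=-1: eigenvector (2, 2, 1).
P = [[5, 0, 2], [5, 1, 2], [2, 0, 1]], D = diag(3, -4, -1), P⁻¹ = [[1, 0, -2], [-1, 1, 0], [-2, 0, 5]].
B³ = P·diag(27, -64, -1)·P⁻¹ = [[139, 0, -280], [203, -64, -280], [56, 0, -113]].
The requested entry is -280.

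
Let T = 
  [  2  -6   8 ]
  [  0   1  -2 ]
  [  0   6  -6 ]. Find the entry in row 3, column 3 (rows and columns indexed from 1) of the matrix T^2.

Characteristic polynomial: s^3 + 3s^2 - 4s - 12 = (s - 2)(s + 2)(s + 3), so the eigenvalues are -3, -2, 2.
s=2: eigenvector (1, 0, 0).
s=-3: eigenvector (-2, 1, 2).
s=-2: eigenvector (3, -2, -3).
P = [[1, -2, 3], [0, 1, -2], [0, 2, -3]], D = diag(2, -3, -2), P⁻¹ = [[1, 0, 1], [0, -3, 2], [0, -2, 1]].
T² = P·diag(4, 9, 4)·P⁻¹ = [[4, 30, -20], [0, -11, 10], [0, -30, 24]].
The requested entry is 24.

24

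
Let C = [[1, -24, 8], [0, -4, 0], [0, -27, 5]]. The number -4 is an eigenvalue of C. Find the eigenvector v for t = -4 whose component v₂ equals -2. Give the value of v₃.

-6

C + 4I = [[5, -24, 8], [0, 0, 0], [0, -27, 9]].
Solving (C + 4I)v = 0 gives the eigenspace spanned by (0, -2, -6).
With v₂ = -2, v = (0, -2, -6), so v₃ = -6.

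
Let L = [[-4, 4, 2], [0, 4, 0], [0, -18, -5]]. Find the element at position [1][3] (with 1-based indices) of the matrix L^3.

122

Characteristic polynomial: μ^3 + 5μ^2 - 16μ - 80 = (μ - 4)(μ + 4)(μ + 5), so the eigenvalues are -5, -4, 4.
μ=-4: eigenvector (1, 0, 0).
μ=4: eigenvector (0, 1, -2).
μ=-5: eigenvector (-2, 0, 1).
P = [[1, 0, -2], [0, 1, 0], [0, -2, 1]], D = diag(-4, 4, -5), P⁻¹ = [[1, 4, 2], [0, 1, 0], [0, 2, 1]].
L³ = P·diag(-64, 64, -125)·P⁻¹ = [[-64, 244, 122], [0, 64, 0], [0, -378, -125]].
The requested entry is 122.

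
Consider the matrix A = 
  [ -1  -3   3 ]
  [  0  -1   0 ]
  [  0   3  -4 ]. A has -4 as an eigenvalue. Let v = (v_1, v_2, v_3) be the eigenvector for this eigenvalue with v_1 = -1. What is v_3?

1

A + 4I = [[3, -3, 3], [0, 3, 0], [0, 3, 0]].
Solving (A + 4I)v = 0 gives the eigenspace spanned by (-1, 0, 1).
With v_1 = -1, v = (-1, 0, 1), so v_3 = 1.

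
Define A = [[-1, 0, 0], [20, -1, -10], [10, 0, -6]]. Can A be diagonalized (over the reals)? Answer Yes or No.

Characteristic polynomial: p(r) = r^3 + 8r^2 + 13r + 6 = (r + 1)^2(r + 6).
r = -1 has algebraic multiplicity 2; rank(A + 1I) = 1, so geometric multiplicity = 2.
Every eigenvalue has geometric = algebraic multiplicity, so A is diagonalizable.

Yes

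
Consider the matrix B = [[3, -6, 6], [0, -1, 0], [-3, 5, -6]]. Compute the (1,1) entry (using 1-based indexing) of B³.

27

Characteristic polynomial: s^3 + 4s^2 + 3s = s(s + 1)(s + 3), so the eigenvalues are -3, -1, 0.
s=-3: eigenvector (-1, 0, 1).
s=-1: eigenvector (0, 1, 1).
s=0: eigenvector (2, 0, -1).
P = [[-1, 0, 2], [0, 1, 0], [1, 1, -1]], D = diag(-3, -1, 0), P⁻¹ = [[1, -2, 2], [0, 1, 0], [1, -1, 1]].
B³ = P·diag(-27, -1, 0)·P⁻¹ = [[27, -54, 54], [0, -1, 0], [-27, 53, -54]].
The requested entry is 27.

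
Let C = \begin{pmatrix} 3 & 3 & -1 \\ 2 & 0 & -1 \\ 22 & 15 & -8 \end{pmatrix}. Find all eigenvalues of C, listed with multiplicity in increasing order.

-3, -1, -1

Characteristic polynomial: p(μ) = μ^3 + 5μ^2 + 7μ + 3 = (μ + 1)^2(μ + 3).
Roots (with multiplicity): -3, -1, -1.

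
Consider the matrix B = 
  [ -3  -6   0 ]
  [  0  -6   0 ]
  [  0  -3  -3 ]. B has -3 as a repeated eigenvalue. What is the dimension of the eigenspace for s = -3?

2

B + 3I = [[0, -6, 0], [0, -3, 0], [0, -3, 0]].
This matrix has rank 1, so its null space has dimension 3 − 1 = 2.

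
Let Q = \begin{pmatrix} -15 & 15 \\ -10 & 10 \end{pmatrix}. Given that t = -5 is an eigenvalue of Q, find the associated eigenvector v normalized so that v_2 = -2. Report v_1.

Q + 5I = [[-10, 15], [-10, 15]].
Solving (Q + 5I)v = 0 gives the eigenspace spanned by (-3, -2).
With v_2 = -2, v = (-3, -2), so v_1 = -3.

-3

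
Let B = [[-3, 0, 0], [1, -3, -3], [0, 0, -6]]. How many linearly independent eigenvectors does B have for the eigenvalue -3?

1

B + 3I = [[0, 0, 0], [1, 0, -3], [0, 0, -3]].
This matrix has rank 2, so its null space has dimension 3 − 2 = 1.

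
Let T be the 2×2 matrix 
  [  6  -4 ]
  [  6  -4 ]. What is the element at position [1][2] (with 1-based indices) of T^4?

Characteristic polynomial: s^2 - 2s = s(s - 2), so the eigenvalues are 0, 2.
s=0: eigenvector (2, 3).
s=2: eigenvector (1, 1).
P = [[2, 1], [3, 1]], D = diag(0, 2), P⁻¹ = [[-1, 1], [3, -2]].
T⁴ = P·diag(0, 16)·P⁻¹ = [[48, -32], [48, -32]].
The requested entry is -32.

-32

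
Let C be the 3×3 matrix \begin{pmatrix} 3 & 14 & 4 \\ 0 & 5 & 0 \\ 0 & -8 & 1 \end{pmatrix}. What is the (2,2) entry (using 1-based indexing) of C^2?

Characteristic polynomial: λ^3 - 9λ^2 + 23λ - 15 = (λ - 5)(λ - 3)(λ - 1), so the eigenvalues are 1, 3, 5.
λ=3: eigenvector (1, 0, 0).
λ=5: eigenvector (3, 1, -2).
λ=1: eigenvector (-2, 0, 1).
P = [[1, 3, -2], [0, 1, 0], [0, -2, 1]], D = diag(3, 5, 1), P⁻¹ = [[1, 1, 2], [0, 1, 0], [0, 2, 1]].
C² = P·diag(9, 25, 1)·P⁻¹ = [[9, 80, 16], [0, 25, 0], [0, -48, 1]].
The requested entry is 25.

25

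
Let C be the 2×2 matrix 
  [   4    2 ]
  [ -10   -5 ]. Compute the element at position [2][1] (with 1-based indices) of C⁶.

Characteristic polynomial: λ^2 + λ = λ(λ + 1), so the eigenvalues are -1, 0.
λ=0: eigenvector (1, -2).
λ=-1: eigenvector (-2, 5).
P = [[1, -2], [-2, 5]], D = diag(0, -1), P⁻¹ = [[5, 2], [2, 1]].
C⁶ = P·diag(0, 1)·P⁻¹ = [[-4, -2], [10, 5]].
The requested entry is 10.

10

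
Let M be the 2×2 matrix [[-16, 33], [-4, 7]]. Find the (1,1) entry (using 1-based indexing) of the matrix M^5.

Characteristic polynomial: μ^2 + 9μ + 20 = (μ + 4)(μ + 5), so the eigenvalues are -5, -4.
μ=-5: eigenvector (3, 1).
μ=-4: eigenvector (-11, -4).
P = [[3, -11], [1, -4]], D = diag(-5, -4), P⁻¹ = [[4, -11], [1, -3]].
M⁵ = P·diag(-3125, -1024)·P⁻¹ = [[-26236, 69333], [-8404, 22087]].
The requested entry is -26236.

-26236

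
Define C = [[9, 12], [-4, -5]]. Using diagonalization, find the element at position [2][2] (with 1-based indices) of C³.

Characteristic polynomial: s^2 - 4s + 3 = (s - 3)(s - 1), so the eigenvalues are 1, 3.
s=1: eigenvector (-3, 2).
s=3: eigenvector (-2, 1).
P = [[-3, -2], [2, 1]], D = diag(1, 3), P⁻¹ = [[1, 2], [-2, -3]].
C³ = P·diag(1, 27)·P⁻¹ = [[105, 156], [-52, -77]].
The requested entry is -77.

-77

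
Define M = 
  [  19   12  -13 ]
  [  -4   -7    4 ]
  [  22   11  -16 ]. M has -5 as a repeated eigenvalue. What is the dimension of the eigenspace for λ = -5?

M + 5I = [[24, 12, -13], [-4, -2, 4], [22, 11, -11]].
This matrix has rank 2, so its null space has dimension 3 − 2 = 1.

1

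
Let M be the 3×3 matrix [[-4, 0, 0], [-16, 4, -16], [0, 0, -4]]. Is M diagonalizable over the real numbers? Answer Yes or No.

Yes

Characteristic polynomial: p(r) = r^3 + 4r^2 - 16r - 64 = (r - 4)(r + 4)^2.
r = -4 has algebraic multiplicity 2; rank(M + 4I) = 1, so geometric multiplicity = 2.
Every eigenvalue has geometric = algebraic multiplicity, so M is diagonalizable.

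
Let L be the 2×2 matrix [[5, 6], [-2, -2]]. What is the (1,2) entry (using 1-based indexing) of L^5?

Characteristic polynomial: s^2 - 3s + 2 = (s - 2)(s - 1), so the eigenvalues are 1, 2.
s=1: eigenvector (-3, 2).
s=2: eigenvector (-2, 1).
P = [[-3, -2], [2, 1]], D = diag(1, 2), P⁻¹ = [[1, 2], [-2, -3]].
L⁵ = P·diag(1, 32)·P⁻¹ = [[125, 186], [-62, -92]].
The requested entry is 186.

186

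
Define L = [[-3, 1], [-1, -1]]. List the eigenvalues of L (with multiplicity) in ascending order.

Characteristic polynomial: p(s) = s^2 + 4s + 4 = (s + 2)^2.
Roots (with multiplicity): -2, -2.

-2, -2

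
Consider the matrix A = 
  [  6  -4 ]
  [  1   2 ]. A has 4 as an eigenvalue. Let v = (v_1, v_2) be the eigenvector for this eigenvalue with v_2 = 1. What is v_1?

A − 4I = [[2, -4], [1, -2]].
Solving (A − 4I)v = 0 gives the eigenspace spanned by (2, 1).
With v_2 = 1, v = (2, 1), so v_1 = 2.

2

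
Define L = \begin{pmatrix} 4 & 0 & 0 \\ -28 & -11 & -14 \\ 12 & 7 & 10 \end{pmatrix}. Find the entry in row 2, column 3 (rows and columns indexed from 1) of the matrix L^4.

Characteristic polynomial: s^3 - 3s^2 - 16s + 48 = (s - 4)(s - 3)(s + 4), so the eigenvalues are -4, 3, 4.
s=-4: eigenvector (0, -2, 1).
s=3: eigenvector (0, -1, 1).
s=4: eigenvector (1, 0, -2).
P = [[0, 0, 1], [-2, -1, 0], [1, 1, -2]], D = diag(-4, 3, 4), P⁻¹ = [[-2, -1, -1], [4, 1, 2], [1, 0, 0]].
L⁴ = P·diag(256, 81, 256)·P⁻¹ = [[256, 0, 0], [700, 431, 350], [-700, -175, -94]].
The requested entry is 350.

350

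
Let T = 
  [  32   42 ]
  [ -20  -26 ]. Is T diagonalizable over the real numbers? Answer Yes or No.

Characteristic polynomial: p(μ) = μ^2 - 6μ + 8 = (μ - 4)(μ - 2).
All 2 eigenvalues are distinct, so T is diagonalizable.

Yes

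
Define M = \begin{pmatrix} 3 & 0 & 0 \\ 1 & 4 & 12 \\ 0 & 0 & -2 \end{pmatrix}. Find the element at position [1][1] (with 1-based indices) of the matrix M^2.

9

Characteristic polynomial: s^3 - 5s^2 - 2s + 24 = (s - 4)(s - 3)(s + 2), so the eigenvalues are -2, 3, 4.
s=3: eigenvector (1, -1, 0).
s=4: eigenvector (0, 1, 0).
s=-2: eigenvector (0, -2, 1).
P = [[1, 0, 0], [-1, 1, -2], [0, 0, 1]], D = diag(3, 4, -2), P⁻¹ = [[1, 0, 0], [1, 1, 2], [0, 0, 1]].
M² = P·diag(9, 16, 4)·P⁻¹ = [[9, 0, 0], [7, 16, 24], [0, 0, 4]].
The requested entry is 9.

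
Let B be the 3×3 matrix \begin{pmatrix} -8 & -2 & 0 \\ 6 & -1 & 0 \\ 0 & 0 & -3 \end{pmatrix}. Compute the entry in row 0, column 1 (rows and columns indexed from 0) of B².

Characteristic polynomial: s^3 + 12s^2 + 47s + 60 = (s + 3)(s + 4)(s + 5), so the eigenvalues are -5, -4, -3.
s=-4: eigenvector (1, -2, 0).
s=-3: eigenvector (0, 0, 1).
s=-5: eigenvector (2, -3, 0).
P = [[1, 0, 2], [-2, 0, -3], [0, 1, 0]], D = diag(-4, -3, -5), P⁻¹ = [[-3, -2, 0], [0, 0, 1], [2, 1, 0]].
B² = P·diag(16, 9, 25)·P⁻¹ = [[52, 18, 0], [-54, -11, 0], [0, 0, 9]].
The requested entry is 18.

18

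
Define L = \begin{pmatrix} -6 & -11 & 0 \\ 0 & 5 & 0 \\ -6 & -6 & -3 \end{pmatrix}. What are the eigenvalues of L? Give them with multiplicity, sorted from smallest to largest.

-6, -3, 5

Characteristic polynomial: p(μ) = μ^3 + 4μ^2 - 27μ - 90 = (μ - 5)(μ + 3)(μ + 6).
Roots (with multiplicity): -6, -3, 5.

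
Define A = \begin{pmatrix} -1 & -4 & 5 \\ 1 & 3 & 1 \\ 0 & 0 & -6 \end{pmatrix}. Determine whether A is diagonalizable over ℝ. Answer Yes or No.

Characteristic polynomial: p(s) = s^3 + 4s^2 - 11s + 6 = (s - 1)^2(s + 6).
s = 1 has algebraic multiplicity 2; rank(A − 1I) = 2, so geometric multiplicity = 1.
Geometric multiplicity < algebraic multiplicity, so A is not diagonalizable.

No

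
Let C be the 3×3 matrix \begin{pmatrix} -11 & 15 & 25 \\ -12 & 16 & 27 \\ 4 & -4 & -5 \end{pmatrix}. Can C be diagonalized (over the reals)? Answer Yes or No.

Characteristic polynomial: p(s) = s^3 - 13s - 12 = (s - 4)(s + 1)(s + 3).
All 3 eigenvalues are distinct, so C is diagonalizable.

Yes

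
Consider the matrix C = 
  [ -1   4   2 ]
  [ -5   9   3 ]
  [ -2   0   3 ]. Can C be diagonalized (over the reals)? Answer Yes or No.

No

Characteristic polynomial: p(μ) = μ^3 - 11μ^2 + 39μ - 45 = (μ - 5)(μ - 3)^2.
μ = 3 has algebraic multiplicity 2; rank(C − 3I) = 2, so geometric multiplicity = 1.
Geometric multiplicity < algebraic multiplicity, so C is not diagonalizable.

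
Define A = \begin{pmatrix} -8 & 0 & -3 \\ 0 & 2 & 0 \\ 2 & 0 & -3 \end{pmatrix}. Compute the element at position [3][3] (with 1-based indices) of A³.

Characteristic polynomial: s^3 + 9s^2 + 8s - 60 = (s - 2)(s + 5)(s + 6), so the eigenvalues are -6, -5, 2.
s=2: eigenvector (0, 1, 0).
s=-6: eigenvector (3, 0, -2).
s=-5: eigenvector (-1, 0, 1).
P = [[0, 3, -1], [1, 0, 0], [0, -2, 1]], D = diag(2, -6, -5), P⁻¹ = [[0, 1, 0], [1, 0, 1], [2, 0, 3]].
A³ = P·diag(8, -216, -125)·P⁻¹ = [[-398, 0, -273], [0, 8, 0], [182, 0, 57]].
The requested entry is 57.

57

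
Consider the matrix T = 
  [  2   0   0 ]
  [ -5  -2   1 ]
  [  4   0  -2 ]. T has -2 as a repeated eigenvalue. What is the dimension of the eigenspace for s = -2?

1

T + 2I = [[4, 0, 0], [-5, 0, 1], [4, 0, 0]].
This matrix has rank 2, so its null space has dimension 3 − 2 = 1.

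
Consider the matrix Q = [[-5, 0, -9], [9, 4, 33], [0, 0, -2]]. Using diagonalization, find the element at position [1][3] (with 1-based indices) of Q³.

-351

Characteristic polynomial: t^3 + 3t^2 - 18t - 40 = (t - 4)(t + 2)(t + 5), so the eigenvalues are -5, -2, 4.
t=-5: eigenvector (1, -1, 0).
t=4: eigenvector (0, 1, 0).
t=-2: eigenvector (-3, -1, 1).
P = [[1, 0, -3], [-1, 1, -1], [0, 0, 1]], D = diag(-5, 4, -2), P⁻¹ = [[1, 0, 3], [1, 1, 4], [0, 0, 1]].
Q³ = P·diag(-125, 64, -8)·P⁻¹ = [[-125, 0, -351], [189, 64, 639], [0, 0, -8]].
The requested entry is -351.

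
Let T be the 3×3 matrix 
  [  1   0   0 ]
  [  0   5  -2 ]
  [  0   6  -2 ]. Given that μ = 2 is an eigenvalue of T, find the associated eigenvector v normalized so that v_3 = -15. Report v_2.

T − 2I = [[-1, 0, 0], [0, 3, -2], [0, 6, -4]].
Solving (T − 2I)v = 0 gives the eigenspace spanned by (0, -10, -15).
With v_3 = -15, v = (0, -10, -15), so v_2 = -10.

-10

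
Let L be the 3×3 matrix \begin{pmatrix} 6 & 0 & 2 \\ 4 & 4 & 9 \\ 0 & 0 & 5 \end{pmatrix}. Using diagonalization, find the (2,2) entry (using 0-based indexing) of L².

25

Characteristic polynomial: μ^3 - 15μ^2 + 74μ - 120 = (μ - 6)(μ - 5)(μ - 4), so the eigenvalues are 4, 5, 6.
μ=6: eigenvector (1, 2, 0).
μ=4: eigenvector (0, 1, 0).
μ=5: eigenvector (-2, 1, 1).
P = [[1, 0, -2], [2, 1, 1], [0, 0, 1]], D = diag(6, 4, 5), P⁻¹ = [[1, 0, 2], [-2, 1, -5], [0, 0, 1]].
L² = P·diag(36, 16, 25)·P⁻¹ = [[36, 0, 22], [40, 16, 89], [0, 0, 25]].
The requested entry is 25.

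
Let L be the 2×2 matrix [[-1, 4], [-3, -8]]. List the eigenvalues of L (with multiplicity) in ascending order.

-5, -4

Characteristic polynomial: p(μ) = μ^2 + 9μ + 20 = (μ + 4)(μ + 5).
Roots (with multiplicity): -5, -4.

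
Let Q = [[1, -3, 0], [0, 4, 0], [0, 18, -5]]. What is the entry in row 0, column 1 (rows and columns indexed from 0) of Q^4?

-255

Characteristic polynomial: t^3 - 21t + 20 = (t - 4)(t - 1)(t + 5), so the eigenvalues are -5, 1, 4.
t=1: eigenvector (1, 0, 0).
t=4: eigenvector (-1, 1, 2).
t=-5: eigenvector (0, 0, 1).
P = [[1, -1, 0], [0, 1, 0], [0, 2, 1]], D = diag(1, 4, -5), P⁻¹ = [[1, 1, 0], [0, 1, 0], [0, -2, 1]].
Q⁴ = P·diag(1, 256, 625)·P⁻¹ = [[1, -255, 0], [0, 256, 0], [0, -738, 625]].
The requested entry is -255.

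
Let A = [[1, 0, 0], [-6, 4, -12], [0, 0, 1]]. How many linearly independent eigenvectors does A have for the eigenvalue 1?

2

A − 1I = [[0, 0, 0], [-6, 3, -12], [0, 0, 0]].
This matrix has rank 1, so its null space has dimension 3 − 1 = 2.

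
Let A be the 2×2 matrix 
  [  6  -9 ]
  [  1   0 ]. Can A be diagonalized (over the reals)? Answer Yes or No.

No

Characteristic polynomial: p(μ) = μ^2 - 6μ + 9 = (μ - 3)^2.
μ = 3 has algebraic multiplicity 2; rank(A − 3I) = 1, so geometric multiplicity = 1.
Geometric multiplicity < algebraic multiplicity, so A is not diagonalizable.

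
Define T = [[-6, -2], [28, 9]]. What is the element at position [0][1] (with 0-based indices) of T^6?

Characteristic polynomial: μ^2 - 3μ + 2 = (μ - 2)(μ - 1), so the eigenvalues are 1, 2.
μ=2: eigenvector (-1, 4).
μ=1: eigenvector (-2, 7).
P = [[-1, -2], [4, 7]], D = diag(2, 1), P⁻¹ = [[7, 2], [-4, -1]].
T⁶ = P·diag(64, 1)·P⁻¹ = [[-440, -126], [1764, 505]].
The requested entry is -126.

-126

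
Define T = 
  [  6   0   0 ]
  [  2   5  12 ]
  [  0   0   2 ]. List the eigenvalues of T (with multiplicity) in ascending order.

Characteristic polynomial: p(μ) = μ^3 - 13μ^2 + 52μ - 60 = (μ - 6)(μ - 5)(μ - 2).
Roots (with multiplicity): 2, 5, 6.

2, 5, 6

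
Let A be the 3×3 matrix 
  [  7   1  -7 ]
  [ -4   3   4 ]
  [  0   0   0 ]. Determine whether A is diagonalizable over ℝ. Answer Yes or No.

No

Characteristic polynomial: p(μ) = μ^3 - 10μ^2 + 25μ = μ(μ - 5)^2.
μ = 5 has algebraic multiplicity 2; rank(A − 5I) = 2, so geometric multiplicity = 1.
Geometric multiplicity < algebraic multiplicity, so A is not diagonalizable.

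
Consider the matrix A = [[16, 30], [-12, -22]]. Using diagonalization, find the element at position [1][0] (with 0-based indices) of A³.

-336

Characteristic polynomial: r^2 + 6r + 8 = (r + 2)(r + 4), so the eigenvalues are -4, -2.
r=-2: eigenvector (-5, 3).
r=-4: eigenvector (-3, 2).
P = [[-5, -3], [3, 2]], D = diag(-2, -4), P⁻¹ = [[-2, -3], [3, 5]].
A³ = P·diag(-8, -64)·P⁻¹ = [[496, 840], [-336, -568]].
The requested entry is -336.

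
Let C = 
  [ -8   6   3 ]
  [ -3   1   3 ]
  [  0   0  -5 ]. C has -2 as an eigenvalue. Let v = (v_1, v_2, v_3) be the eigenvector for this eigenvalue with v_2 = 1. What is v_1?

C + 2I = [[-6, 6, 3], [-3, 3, 3], [0, 0, -3]].
Solving (C + 2I)v = 0 gives the eigenspace spanned by (1, 1, 0).
With v_2 = 1, v = (1, 1, 0), so v_1 = 1.

1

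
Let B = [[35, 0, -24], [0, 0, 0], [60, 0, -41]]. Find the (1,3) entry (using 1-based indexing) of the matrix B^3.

-744

Characteristic polynomial: λ^3 + 6λ^2 + 5λ = λ(λ + 1)(λ + 5), so the eigenvalues are -5, -1, 0.
λ=-5: eigenvector (3, 0, 5).
λ=0: eigenvector (0, 1, 0).
λ=-1: eigenvector (-2, 0, -3).
P = [[3, 0, -2], [0, 1, 0], [5, 0, -3]], D = diag(-5, 0, -1), P⁻¹ = [[-3, 0, 2], [0, 1, 0], [-5, 0, 3]].
B³ = P·diag(-125, 0, -1)·P⁻¹ = [[1115, 0, -744], [0, 0, 0], [1860, 0, -1241]].
The requested entry is -744.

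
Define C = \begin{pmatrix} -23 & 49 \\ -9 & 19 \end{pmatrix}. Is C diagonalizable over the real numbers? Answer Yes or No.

Characteristic polynomial: p(λ) = λ^2 + 4λ + 4 = (λ + 2)^2.
λ = -2 has algebraic multiplicity 2; rank(C + 2I) = 1, so geometric multiplicity = 1.
Geometric multiplicity < algebraic multiplicity, so C is not diagonalizable.

No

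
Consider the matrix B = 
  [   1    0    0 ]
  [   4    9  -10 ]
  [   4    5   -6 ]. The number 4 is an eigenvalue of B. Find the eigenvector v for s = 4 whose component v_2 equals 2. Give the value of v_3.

B − 4I = [[-3, 0, 0], [4, 5, -10], [4, 5, -10]].
Solving (B − 4I)v = 0 gives the eigenspace spanned by (0, 2, 1).
With v_2 = 2, v = (0, 2, 1), so v_3 = 1.

1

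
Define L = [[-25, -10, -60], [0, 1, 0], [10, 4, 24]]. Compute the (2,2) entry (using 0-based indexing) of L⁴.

-24

Characteristic polynomial: λ^3 - λ = λ(λ - 1)(λ + 1), so the eigenvalues are -1, 0, 1.
λ=1: eigenvector (-5, 1, 2).
λ=-1: eigenvector (5, 0, -2).
λ=0: eigenvector (-12, 0, 5).
P = [[-5, 5, -12], [1, 0, 0], [2, -2, 5]], D = diag(1, -1, 0), P⁻¹ = [[0, 1, 0], [5, 1, 12], [2, 0, 5]].
L⁴ = P·diag(1, 1, 0)·P⁻¹ = [[25, 0, 60], [0, 1, 0], [-10, 0, -24]].
The requested entry is -24.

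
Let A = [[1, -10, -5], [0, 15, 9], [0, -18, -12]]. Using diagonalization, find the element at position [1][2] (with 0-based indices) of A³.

Characteristic polynomial: r^3 - 4r^2 - 15r + 18 = (r - 6)(r - 1)(r + 3), so the eigenvalues are -3, 1, 6.
r=6: eigenvector (1, -1, 1).
r=-3: eigenvector (0, -1, 2).
r=1: eigenvector (1, 0, 0).
P = [[1, 0, 1], [-1, -1, 0], [1, 2, 0]], D = diag(6, -3, 1), P⁻¹ = [[0, -2, -1], [0, 1, 1], [1, 2, 1]].
A³ = P·diag(216, -27, 1)·P⁻¹ = [[1, -430, -215], [0, 459, 243], [0, -486, -270]].
The requested entry is 243.

243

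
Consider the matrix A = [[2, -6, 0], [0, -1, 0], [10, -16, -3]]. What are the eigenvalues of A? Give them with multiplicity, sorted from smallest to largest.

-3, -1, 2

Characteristic polynomial: p(s) = s^3 + 2s^2 - 5s - 6 = (s - 2)(s + 1)(s + 3).
Roots (with multiplicity): -3, -1, 2.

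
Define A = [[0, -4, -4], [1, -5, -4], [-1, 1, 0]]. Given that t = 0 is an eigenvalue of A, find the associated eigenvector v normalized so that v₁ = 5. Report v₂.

A = [[0, -4, -4], [1, -5, -4], [-1, 1, 0]].
Solving (A)v = 0 gives the eigenspace spanned by (5, 5, -5).
With v₁ = 5, v = (5, 5, -5), so v₂ = 5.

5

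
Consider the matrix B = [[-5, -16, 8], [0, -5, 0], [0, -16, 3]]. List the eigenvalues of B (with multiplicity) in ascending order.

-5, -5, 3

Characteristic polynomial: p(t) = t^3 + 7t^2 - 5t - 75 = (t - 3)(t + 5)^2.
Roots (with multiplicity): -5, -5, 3.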